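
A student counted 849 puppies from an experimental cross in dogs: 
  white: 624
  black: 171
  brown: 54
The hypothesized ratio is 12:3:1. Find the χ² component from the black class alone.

Total ratio parts = 16. Expected numbers out of 849:
  white: 849 × 12/16 = 636.75
  black: 849 × 3/16 = 159.1875
  brown: 849 × 1/16 = 53.0625
Contribution of black: (171 − 159.1875)² / 159.1875 = 0.8765

0.877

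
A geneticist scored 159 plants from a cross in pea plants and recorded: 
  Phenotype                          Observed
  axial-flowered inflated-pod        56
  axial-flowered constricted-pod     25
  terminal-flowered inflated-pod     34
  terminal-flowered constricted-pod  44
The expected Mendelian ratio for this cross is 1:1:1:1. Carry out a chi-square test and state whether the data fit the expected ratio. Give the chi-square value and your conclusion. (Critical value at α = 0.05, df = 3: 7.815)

13.403; not consistent

Total ratio parts = 4. Expected numbers out of 159:
  axial-flowered inflated-pod: 159 × 1/4 = 39.75
  axial-flowered constricted-pod: 159 × 1/4 = 39.75
  terminal-flowered inflated-pod: 159 × 1/4 = 39.75
  terminal-flowered constricted-pod: 159 × 1/4 = 39.75
χ² = Σ (O − E)² / E
  axial-flowered inflated-pod: (56 − 39.75)² / 39.75 = 6.6431
  axial-flowered constricted-pod: (25 − 39.75)² / 39.75 = 5.4733
  terminal-flowered inflated-pod: (34 − 39.75)² / 39.75 = 0.8318
  terminal-flowered constricted-pod: (44 − 39.75)² / 39.75 = 0.4544
χ² = 6.6431 + 5.4733 + 0.8318 + 0.4544 = 13.4026 ≈ 13.403
Degrees of freedom = 4 − 1 = 3; critical value at α = 0.05 is 7.815.
Since 13.403 > 7.815, we reject the null hypothesis — the data do not fit the 1:1:1:1 ratio.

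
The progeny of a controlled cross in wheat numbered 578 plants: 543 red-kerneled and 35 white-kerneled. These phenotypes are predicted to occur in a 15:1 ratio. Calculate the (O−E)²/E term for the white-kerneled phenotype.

0.035

Expected counts for N = 578 under a 15:1 ratio (total parts = 16):
  red-kerneled: 578 × 15/16 = 541.875
  white-kerneled: 578 × 1/16 = 36.125
Contribution of white-kerneled: (35 − 36.125)² / 36.125 = 0.0350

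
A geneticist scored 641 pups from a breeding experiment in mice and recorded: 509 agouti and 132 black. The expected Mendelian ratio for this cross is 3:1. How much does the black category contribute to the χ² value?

4.980

Under the 3:1 hypothesis (Σ ratio = 4, N = 641):
  agouti: 641 × 3/4 = 480.75
  black: 641 × 1/4 = 160.25
Contribution of black: (132 − 160.25)² / 160.25 = 4.9801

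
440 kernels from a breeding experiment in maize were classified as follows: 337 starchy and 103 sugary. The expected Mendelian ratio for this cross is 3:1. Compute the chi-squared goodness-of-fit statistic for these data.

The 3:1 ratio has 4 parts, so with N = 440 the expected counts are:
  starchy: 440 × 3/4 = 330
  sugary: 440 × 1/4 = 110
χ² = Σ (O − E)² / E
  starchy: (337 − 330)² / 330 = 0.1485
  sugary: (103 − 110)² / 110 = 0.4455
χ² = 0.1485 + 0.4455 = 0.594

0.594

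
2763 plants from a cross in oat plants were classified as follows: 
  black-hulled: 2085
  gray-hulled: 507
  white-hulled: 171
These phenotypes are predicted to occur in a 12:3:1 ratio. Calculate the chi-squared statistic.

Total ratio parts = 16. Expected numbers out of 2763:
  black-hulled: 2763 × 12/16 = 2072.25
  gray-hulled: 2763 × 3/16 = 518.0625
  white-hulled: 2763 × 1/16 = 172.6875
χ² = Σ (O − E)² / E
  black-hulled: (2085 − 2072.25)² / 2072.25 = 0.0784
  gray-hulled: (507 − 518.0625)² / 518.0625 = 0.2362
  white-hulled: (171 − 172.6875)² / 172.6875 = 0.0165
χ² = 0.0784 + 0.2362 + 0.0165 = 0.3311 ≈ 0.331

0.331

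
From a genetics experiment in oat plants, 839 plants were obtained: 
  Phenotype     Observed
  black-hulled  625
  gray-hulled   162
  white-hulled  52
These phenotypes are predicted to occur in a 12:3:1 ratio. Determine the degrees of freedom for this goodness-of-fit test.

2

A goodness-of-fit test with 3 phenotype classes has df = 3 − 1 = 2.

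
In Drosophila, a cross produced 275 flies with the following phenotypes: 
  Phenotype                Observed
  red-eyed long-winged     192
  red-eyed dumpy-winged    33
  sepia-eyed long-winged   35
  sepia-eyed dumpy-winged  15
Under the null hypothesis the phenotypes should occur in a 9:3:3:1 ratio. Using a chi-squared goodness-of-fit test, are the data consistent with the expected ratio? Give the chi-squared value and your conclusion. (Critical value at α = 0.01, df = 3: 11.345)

Expected counts for N = 275 under a 9:3:3:1 ratio (total parts = 16):
  red-eyed long-winged: 275 × 9/16 = 154.6875
  red-eyed dumpy-winged: 275 × 3/16 = 51.5625
  sepia-eyed long-winged: 275 × 3/16 = 51.5625
  sepia-eyed dumpy-winged: 275 × 1/16 = 17.1875
χ² = Σ (O − E)² / E
  red-eyed long-winged: (192 − 154.6875)² / 154.6875 = 9.0002
  red-eyed dumpy-winged: (33 − 51.5625)² / 51.5625 = 6.6825
  sepia-eyed long-winged: (35 − 51.5625)² / 51.5625 = 5.3201
  sepia-eyed dumpy-winged: (15 − 17.1875)² / 17.1875 = 0.2784
χ² = 9.0002 + 6.6825 + 5.3201 + 0.2784 = 21.2812 ≈ 21.281
Degrees of freedom = 4 − 1 = 3; critical value at α = 0.01 is 11.345.
Since 21.281 > 11.345, we reject the null hypothesis — the data do not fit the 9:3:3:1 ratio.

21.281; not consistent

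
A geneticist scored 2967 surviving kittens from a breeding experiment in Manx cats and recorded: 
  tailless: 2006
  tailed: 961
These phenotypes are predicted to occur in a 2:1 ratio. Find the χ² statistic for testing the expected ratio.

1.189

Expected counts for N = 2967 under a 2:1 ratio (total parts = 3):
  tailless: 2967 × 2/3 = 1978
  tailed: 2967 × 1/3 = 989
χ² = Σ (O − E)² / E
  tailless: (2006 − 1978)² / 1978 = 0.3964
  tailed: (961 − 989)² / 989 = 0.7927
χ² = 0.3964 + 0.7927 = 1.1891 ≈ 1.189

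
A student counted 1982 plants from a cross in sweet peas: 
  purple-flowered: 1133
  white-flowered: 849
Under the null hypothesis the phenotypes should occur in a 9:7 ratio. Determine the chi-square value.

0.674

Total ratio parts = 16. Expected numbers out of 1982:
  purple-flowered: 1982 × 9/16 = 1114.875
  white-flowered: 1982 × 7/16 = 867.125
χ² = Σ (O − E)² / E
  purple-flowered: (1133 − 1114.875)² / 1114.875 = 0.2947
  white-flowered: (849 − 867.125)² / 867.125 = 0.3789
χ² = 0.2947 + 0.3789 = 0.6736 ≈ 0.674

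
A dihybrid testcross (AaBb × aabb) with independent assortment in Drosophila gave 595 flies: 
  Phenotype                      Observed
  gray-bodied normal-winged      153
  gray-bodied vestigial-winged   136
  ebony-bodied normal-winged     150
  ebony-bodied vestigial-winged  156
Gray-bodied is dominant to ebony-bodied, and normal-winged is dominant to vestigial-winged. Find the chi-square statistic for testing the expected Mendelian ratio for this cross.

A dihybrid testcross with independent assortment gives a 1:1:1:1 ratio.
Expected counts for N = 595 under a 1:1:1:1 ratio (total parts = 4):
  gray-bodied normal-winged: 595 × 1/4 = 148.75
  gray-bodied vestigial-winged: 595 × 1/4 = 148.75
  ebony-bodied normal-winged: 595 × 1/4 = 148.75
  ebony-bodied vestigial-winged: 595 × 1/4 = 148.75
χ² = Σ (O − E)² / E
  gray-bodied normal-winged: (153 − 148.75)² / 148.75 = 0.1214
  gray-bodied vestigial-winged: (136 − 148.75)² / 148.75 = 1.0929
  ebony-bodied normal-winged: (150 − 148.75)² / 148.75 = 0.0105
  ebony-bodied vestigial-winged: (156 − 148.75)² / 148.75 = 0.3534
χ² = 0.1214 + 1.0929 + 0.0105 + 0.3534 = 1.5782 ≈ 1.578

1.578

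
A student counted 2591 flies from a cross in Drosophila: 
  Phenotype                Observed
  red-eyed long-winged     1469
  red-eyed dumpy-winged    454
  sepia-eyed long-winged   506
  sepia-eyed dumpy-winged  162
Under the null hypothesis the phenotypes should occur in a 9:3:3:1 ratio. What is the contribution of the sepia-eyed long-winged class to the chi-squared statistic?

0.839

Under the 9:3:3:1 hypothesis (Σ ratio = 16, N = 2591):
  red-eyed long-winged: 2591 × 9/16 = 1457.4375
  red-eyed dumpy-winged: 2591 × 3/16 = 485.8125
  sepia-eyed long-winged: 2591 × 3/16 = 485.8125
  sepia-eyed dumpy-winged: 2591 × 1/16 = 161.9375
Contribution of sepia-eyed long-winged: (506 − 485.8125)² / 485.8125 = 0.8389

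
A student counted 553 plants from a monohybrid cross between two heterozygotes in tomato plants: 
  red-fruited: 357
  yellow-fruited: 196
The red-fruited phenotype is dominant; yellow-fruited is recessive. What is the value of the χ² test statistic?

For a monohybrid cross between heterozygotes with complete dominance, the expected phenotypic ratio is 3:1.
Expected counts for N = 553 under a 3:1 ratio (total parts = 4):
  red-fruited: 553 × 3/4 = 414.75
  yellow-fruited: 553 × 1/4 = 138.25
χ² = Σ (O − E)² / E
  red-fruited: (357 − 414.75)² / 414.75 = 8.0411
  yellow-fruited: (196 − 138.25)² / 138.25 = 24.1234
χ² = 8.0411 + 24.1234 = 32.1645 ≈ 32.165

32.165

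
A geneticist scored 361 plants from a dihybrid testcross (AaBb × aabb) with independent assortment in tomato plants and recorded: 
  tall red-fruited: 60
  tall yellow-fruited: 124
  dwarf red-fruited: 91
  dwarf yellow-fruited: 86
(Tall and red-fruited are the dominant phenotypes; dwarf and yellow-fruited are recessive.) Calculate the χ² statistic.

22.967

A dihybrid testcross with independent assortment gives a 1:1:1:1 ratio.
Expected counts for N = 361 under a 1:1:1:1 ratio (total parts = 4):
  tall red-fruited: 361 × 1/4 = 90.25
  tall yellow-fruited: 361 × 1/4 = 90.25
  dwarf red-fruited: 361 × 1/4 = 90.25
  dwarf yellow-fruited: 361 × 1/4 = 90.25
χ² = Σ (O − E)² / E
  tall red-fruited: (60 − 90.25)² / 90.25 = 10.1392
  tall yellow-fruited: (124 − 90.25)² / 90.25 = 12.6212
  dwarf red-fruited: (91 − 90.25)² / 90.25 = 0.0062
  dwarf yellow-fruited: (86 − 90.25)² / 90.25 = 0.2001
χ² = 10.1392 + 12.6212 + 0.0062 + 0.2001 = 22.9667 ≈ 22.967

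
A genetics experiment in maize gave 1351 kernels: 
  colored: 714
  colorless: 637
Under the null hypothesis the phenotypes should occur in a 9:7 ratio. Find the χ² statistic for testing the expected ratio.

6.347

Under the 9:7 hypothesis (Σ ratio = 16, N = 1351):
  colored: 1351 × 9/16 = 759.9375
  colorless: 1351 × 7/16 = 591.0625
χ² = Σ (O − E)² / E
  colored: (714 − 759.9375)² / 759.9375 = 2.7769
  colorless: (637 − 591.0625)² / 591.0625 = 3.5703
χ² = 2.7769 + 3.5703 = 6.3472 ≈ 6.347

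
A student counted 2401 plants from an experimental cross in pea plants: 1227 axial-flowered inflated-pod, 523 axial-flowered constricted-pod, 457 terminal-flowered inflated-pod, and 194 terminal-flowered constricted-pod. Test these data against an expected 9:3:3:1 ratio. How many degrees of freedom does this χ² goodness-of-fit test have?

3

A goodness-of-fit test with 4 phenotype classes has df = 4 − 1 = 3.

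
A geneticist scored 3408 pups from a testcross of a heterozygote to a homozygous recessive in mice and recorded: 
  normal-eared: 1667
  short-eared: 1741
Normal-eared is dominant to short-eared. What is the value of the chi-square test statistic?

A testcross of a heterozygote (Aa × aa) gives a 1:1 phenotypic ratio.
Under the 1:1 hypothesis (Σ ratio = 2, N = 3408):
  normal-eared: 3408 × 1/2 = 1704
  short-eared: 3408 × 1/2 = 1704
χ² = Σ (O − E)² / E
  normal-eared: (1667 − 1704)² / 1704 = 0.8034
  short-eared: (1741 − 1704)² / 1704 = 0.8034
χ² = 0.8034 + 0.8034 = 1.6068 ≈ 1.607

1.607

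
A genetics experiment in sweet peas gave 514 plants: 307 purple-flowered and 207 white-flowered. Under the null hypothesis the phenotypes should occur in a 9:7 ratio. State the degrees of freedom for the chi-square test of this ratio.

1

A goodness-of-fit test with 2 phenotype classes has df = 2 − 1 = 1.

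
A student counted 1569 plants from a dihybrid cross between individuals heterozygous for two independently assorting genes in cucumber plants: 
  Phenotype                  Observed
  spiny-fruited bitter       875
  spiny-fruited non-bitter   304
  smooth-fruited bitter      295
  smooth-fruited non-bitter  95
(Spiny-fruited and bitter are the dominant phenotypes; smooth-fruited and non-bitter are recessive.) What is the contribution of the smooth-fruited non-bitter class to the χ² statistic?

0.096

A dihybrid F₂ with independent assortment and complete dominance at both loci gives a 9:3:3:1 phenotypic ratio.
Total ratio parts = 16. Expected numbers out of 1569:
  spiny-fruited bitter: 1569 × 9/16 = 882.5625
  spiny-fruited non-bitter: 1569 × 3/16 = 294.1875
  smooth-fruited bitter: 1569 × 3/16 = 294.1875
  smooth-fruited non-bitter: 1569 × 1/16 = 98.0625
Contribution of smooth-fruited non-bitter: (95 − 98.0625)² / 98.0625 = 0.0956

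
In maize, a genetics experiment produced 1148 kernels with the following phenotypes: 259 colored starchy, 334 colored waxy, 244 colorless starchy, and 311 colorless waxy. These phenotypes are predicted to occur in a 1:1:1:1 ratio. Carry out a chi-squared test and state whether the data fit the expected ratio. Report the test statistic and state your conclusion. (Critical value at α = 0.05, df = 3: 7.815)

Under the 1:1:1:1 hypothesis (Σ ratio = 4, N = 1148):
  colored starchy: 1148 × 1/4 = 287
  colored waxy: 1148 × 1/4 = 287
  colorless starchy: 1148 × 1/4 = 287
  colorless waxy: 1148 × 1/4 = 287
χ² = Σ (O − E)² / E
  colored starchy: (259 − 287)² / 287 = 2.7317
  colored waxy: (334 − 287)² / 287 = 7.6969
  colorless starchy: (244 − 287)² / 287 = 6.4425
  colorless waxy: (311 − 287)² / 287 = 2.0070
χ² = 2.7317 + 7.6969 + 6.4425 + 2.0070 = 18.8781 ≈ 18.878
Degrees of freedom = 4 − 1 = 3; critical value at α = 0.05 is 7.815.
Since 18.878 > 7.815, we reject the null hypothesis — the data do not fit the 1:1:1:1 ratio.

18.878; not consistent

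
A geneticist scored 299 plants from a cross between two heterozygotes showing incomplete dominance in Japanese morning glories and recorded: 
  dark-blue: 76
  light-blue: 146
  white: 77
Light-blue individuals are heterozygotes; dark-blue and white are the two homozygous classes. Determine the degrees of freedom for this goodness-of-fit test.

2

With incomplete dominance, a heterozygote × heterozygote cross gives a 1:2:1 phenotypic ratio.
A goodness-of-fit test with 3 phenotype classes has df = 3 − 1 = 2.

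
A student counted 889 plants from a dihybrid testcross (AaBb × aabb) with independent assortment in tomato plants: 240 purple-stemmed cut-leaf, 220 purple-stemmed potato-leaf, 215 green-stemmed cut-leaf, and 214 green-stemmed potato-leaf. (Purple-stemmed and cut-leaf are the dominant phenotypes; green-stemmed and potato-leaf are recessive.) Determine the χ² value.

A dihybrid testcross with independent assortment gives a 1:1:1:1 ratio.
Expected counts for N = 889 under a 1:1:1:1 ratio (total parts = 4):
  purple-stemmed cut-leaf: 889 × 1/4 = 222.25
  purple-stemmed potato-leaf: 889 × 1/4 = 222.25
  green-stemmed cut-leaf: 889 × 1/4 = 222.25
  green-stemmed potato-leaf: 889 × 1/4 = 222.25
χ² = Σ (O − E)² / E
  purple-stemmed cut-leaf: (240 − 222.25)² / 222.25 = 1.4176
  purple-stemmed potato-leaf: (220 − 222.25)² / 222.25 = 0.0228
  green-stemmed cut-leaf: (215 − 222.25)² / 222.25 = 0.2365
  green-stemmed potato-leaf: (214 − 222.25)² / 222.25 = 0.3062
χ² = 1.4176 + 0.0228 + 0.2365 + 0.3062 = 1.9831 ≈ 1.983

1.983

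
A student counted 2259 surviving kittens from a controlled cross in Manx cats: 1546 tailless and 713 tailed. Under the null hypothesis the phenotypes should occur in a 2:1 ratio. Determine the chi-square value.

3.187

Under the 2:1 hypothesis (Σ ratio = 3, N = 2259):
  tailless: 2259 × 2/3 = 1506
  tailed: 2259 × 1/3 = 753
χ² = Σ (O − E)² / E
  tailless: (1546 − 1506)² / 1506 = 1.0624
  tailed: (713 − 753)² / 753 = 2.1248
χ² = 1.0624 + 2.1248 = 3.1872 ≈ 3.187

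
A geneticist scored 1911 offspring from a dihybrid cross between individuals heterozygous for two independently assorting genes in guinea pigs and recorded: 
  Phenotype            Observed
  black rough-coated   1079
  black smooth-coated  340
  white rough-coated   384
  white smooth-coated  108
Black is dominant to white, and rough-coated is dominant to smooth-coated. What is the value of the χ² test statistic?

3.888

A dihybrid F₂ with independent assortment and complete dominance at both loci gives a 9:3:3:1 phenotypic ratio.
The 9:3:3:1 ratio has 16 parts, so with N = 1911 the expected counts are:
  black rough-coated: 1911 × 9/16 = 1074.9375
  black smooth-coated: 1911 × 3/16 = 358.3125
  white rough-coated: 1911 × 3/16 = 358.3125
  white smooth-coated: 1911 × 1/16 = 119.4375
χ² = Σ (O − E)² / E
  black rough-coated: (1079 − 1074.9375)² / 1074.9375 = 0.0154
  black smooth-coated: (340 − 358.3125)² / 358.3125 = 0.9359
  white rough-coated: (384 − 358.3125)² / 358.3125 = 1.8415
  white smooth-coated: (108 − 119.4375)² / 119.4375 = 1.0953
χ² = 0.0154 + 0.9359 + 1.8415 + 1.0953 = 3.8881 ≈ 3.888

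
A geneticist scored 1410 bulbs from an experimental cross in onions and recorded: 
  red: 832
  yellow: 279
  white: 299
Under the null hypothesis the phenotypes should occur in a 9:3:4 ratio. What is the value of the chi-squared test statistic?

10.834

The 9:3:4 ratio has 16 parts, so with N = 1410 the expected counts are:
  red: 1410 × 9/16 = 793.125
  yellow: 1410 × 3/16 = 264.375
  white: 1410 × 4/16 = 352.5
χ² = Σ (O − E)² / E
  red: (832 − 793.125)² / 793.125 = 1.9055
  yellow: (279 − 264.375)² / 264.375 = 0.8090
  white: (299 − 352.5)² / 352.5 = 8.1199
χ² = 1.9055 + 0.8090 + 8.1199 = 10.8344 ≈ 10.834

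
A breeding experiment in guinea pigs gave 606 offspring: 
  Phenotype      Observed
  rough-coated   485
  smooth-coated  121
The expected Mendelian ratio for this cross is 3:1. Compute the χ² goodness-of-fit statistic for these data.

8.187

Under the 3:1 hypothesis (Σ ratio = 4, N = 606):
  rough-coated: 606 × 3/4 = 454.5
  smooth-coated: 606 × 1/4 = 151.5
χ² = Σ (O − E)² / E
  rough-coated: (485 − 454.5)² / 454.5 = 2.0468
  smooth-coated: (121 − 151.5)² / 151.5 = 6.1403
χ² = 2.0468 + 6.1403 = 8.1871 ≈ 8.187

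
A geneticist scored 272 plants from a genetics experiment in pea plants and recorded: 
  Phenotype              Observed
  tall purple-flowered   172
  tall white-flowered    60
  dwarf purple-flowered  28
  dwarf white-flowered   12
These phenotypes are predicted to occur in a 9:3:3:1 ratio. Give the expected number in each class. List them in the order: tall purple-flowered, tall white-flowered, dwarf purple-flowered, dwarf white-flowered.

Expected counts for N = 272 under a 9:3:3:1 ratio (total parts = 16):
  tall purple-flowered: 272 × 9/16 = 153
  tall white-flowered: 272 × 3/16 = 51
  dwarf purple-flowered: 272 × 3/16 = 51
  dwarf white-flowered: 272 × 1/16 = 17

153, 51, 51, 17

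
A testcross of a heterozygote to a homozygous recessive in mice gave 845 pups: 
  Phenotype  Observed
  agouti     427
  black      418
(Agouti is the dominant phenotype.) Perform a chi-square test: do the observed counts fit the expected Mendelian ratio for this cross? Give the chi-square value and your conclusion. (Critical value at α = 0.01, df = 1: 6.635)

A testcross of a heterozygote (Aa × aa) gives a 1:1 phenotypic ratio.
The 1:1 ratio has 2 parts, so with N = 845 the expected counts are:
  agouti: 845 × 1/2 = 422.5
  black: 845 × 1/2 = 422.5
χ² = Σ (O − E)² / E
  agouti: (427 − 422.5)² / 422.5 = 0.0479
  black: (418 − 422.5)² / 422.5 = 0.0479
χ² = 0.0479 + 0.0479 = 0.0958 ≈ 0.096
Degrees of freedom = 2 − 1 = 1; critical value at α = 0.01 is 6.635.
Since 0.096 < 6.635, we fail to reject the null hypothesis — the data are consistent with the 1:1 ratio.

0.096; consistent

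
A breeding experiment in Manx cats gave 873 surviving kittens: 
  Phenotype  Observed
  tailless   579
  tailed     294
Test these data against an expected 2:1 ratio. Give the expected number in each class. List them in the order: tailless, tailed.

Expected counts for N = 873 under a 2:1 ratio (total parts = 3):
  tailless: 873 × 2/3 = 582
  tailed: 873 × 1/3 = 291

582, 291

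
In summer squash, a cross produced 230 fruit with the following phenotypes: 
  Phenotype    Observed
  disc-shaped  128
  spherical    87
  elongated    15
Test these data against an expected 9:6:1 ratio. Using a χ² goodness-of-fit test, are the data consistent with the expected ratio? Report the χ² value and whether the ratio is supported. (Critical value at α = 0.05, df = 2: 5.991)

0.048; consistent

Under the 9:6:1 hypothesis (Σ ratio = 16, N = 230):
  disc-shaped: 230 × 9/16 = 129.375
  spherical: 230 × 6/16 = 86.25
  elongated: 230 × 1/16 = 14.375
χ² = Σ (O − E)² / E
  disc-shaped: (128 − 129.375)² / 129.375 = 0.0146
  spherical: (87 − 86.25)² / 86.25 = 0.0065
  elongated: (15 − 14.375)² / 14.375 = 0.0272
χ² = 0.0146 + 0.0065 + 0.0272 = 0.0483 ≈ 0.048
Degrees of freedom = 3 − 1 = 2; critical value at α = 0.05 is 5.991.
Since 0.048 < 5.991, we fail to reject the null hypothesis — the data are consistent with the 9:6:1 ratio.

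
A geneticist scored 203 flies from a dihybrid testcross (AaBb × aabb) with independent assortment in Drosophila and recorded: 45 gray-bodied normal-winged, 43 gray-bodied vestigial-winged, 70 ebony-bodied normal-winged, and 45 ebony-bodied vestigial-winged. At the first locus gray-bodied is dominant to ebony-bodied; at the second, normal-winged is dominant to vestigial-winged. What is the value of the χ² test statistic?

A dihybrid testcross with independent assortment gives a 1:1:1:1 ratio.
Under the 1:1:1:1 hypothesis (Σ ratio = 4, N = 203):
  gray-bodied normal-winged: 203 × 1/4 = 50.75
  gray-bodied vestigial-winged: 203 × 1/4 = 50.75
  ebony-bodied normal-winged: 203 × 1/4 = 50.75
  ebony-bodied vestigial-winged: 203 × 1/4 = 50.75
χ² = Σ (O − E)² / E
  gray-bodied normal-winged: (45 − 50.75)² / 50.75 = 0.6515
  gray-bodied vestigial-winged: (43 − 50.75)² / 50.75 = 1.1835
  ebony-bodied normal-winged: (70 − 50.75)² / 50.75 = 7.3017
  ebony-bodied vestigial-winged: (45 − 50.75)² / 50.75 = 0.6515
χ² = 0.6515 + 1.1835 + 7.3017 + 0.6515 = 9.7882 ≈ 9.788

9.788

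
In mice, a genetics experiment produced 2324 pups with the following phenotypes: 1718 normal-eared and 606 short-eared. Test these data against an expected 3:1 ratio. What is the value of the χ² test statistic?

1.434

Expected counts for N = 2324 under a 3:1 ratio (total parts = 4):
  normal-eared: 2324 × 3/4 = 1743
  short-eared: 2324 × 1/4 = 581
χ² = Σ (O − E)² / E
  normal-eared: (1718 − 1743)² / 1743 = 0.3586
  short-eared: (606 − 581)² / 581 = 1.0757
χ² = 0.3586 + 1.0757 = 1.4343 ≈ 1.434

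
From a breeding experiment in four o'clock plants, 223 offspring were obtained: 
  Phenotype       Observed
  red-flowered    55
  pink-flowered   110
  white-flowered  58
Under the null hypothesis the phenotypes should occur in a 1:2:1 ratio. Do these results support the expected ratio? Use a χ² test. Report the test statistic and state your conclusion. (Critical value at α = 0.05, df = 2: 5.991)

The 1:2:1 ratio has 4 parts, so with N = 223 the expected counts are:
  red-flowered: 223 × 1/4 = 55.75
  pink-flowered: 223 × 2/4 = 111.5
  white-flowered: 223 × 1/4 = 55.75
χ² = Σ (O − E)² / E
  red-flowered: (55 − 55.75)² / 55.75 = 0.0101
  pink-flowered: (110 − 111.5)² / 111.5 = 0.0202
  white-flowered: (58 − 55.75)² / 55.75 = 0.0908
χ² = 0.0101 + 0.0202 + 0.0908 = 0.1211 ≈ 0.121
Degrees of freedom = 3 − 1 = 2; critical value at α = 0.05 is 5.991.
Since 0.121 < 5.991, we fail to reject the null hypothesis — the data are consistent with the 1:2:1 ratio.

0.121; consistent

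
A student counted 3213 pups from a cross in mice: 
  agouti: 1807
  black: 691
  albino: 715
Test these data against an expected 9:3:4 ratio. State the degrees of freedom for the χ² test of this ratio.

A goodness-of-fit test with 3 phenotype classes has df = 3 − 1 = 2.

2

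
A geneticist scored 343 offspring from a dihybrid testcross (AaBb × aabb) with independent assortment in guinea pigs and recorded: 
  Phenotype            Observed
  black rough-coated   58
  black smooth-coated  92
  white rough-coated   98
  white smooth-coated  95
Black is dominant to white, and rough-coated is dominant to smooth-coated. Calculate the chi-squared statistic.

12.184

A dihybrid testcross with independent assortment gives a 1:1:1:1 ratio.
The 1:1:1:1 ratio has 4 parts, so with N = 343 the expected counts are:
  black rough-coated: 343 × 1/4 = 85.75
  black smooth-coated: 343 × 1/4 = 85.75
  white rough-coated: 343 × 1/4 = 85.75
  white smooth-coated: 343 × 1/4 = 85.75
χ² = Σ (O − E)² / E
  black rough-coated: (58 − 85.75)² / 85.75 = 8.9803
  black smooth-coated: (92 − 85.75)² / 85.75 = 0.4555
  white rough-coated: (98 − 85.75)² / 85.75 = 1.7500
  white smooth-coated: (95 − 85.75)² / 85.75 = 0.9978
χ² = 8.9803 + 0.4555 + 1.7500 + 0.9978 = 12.1836 ≈ 12.184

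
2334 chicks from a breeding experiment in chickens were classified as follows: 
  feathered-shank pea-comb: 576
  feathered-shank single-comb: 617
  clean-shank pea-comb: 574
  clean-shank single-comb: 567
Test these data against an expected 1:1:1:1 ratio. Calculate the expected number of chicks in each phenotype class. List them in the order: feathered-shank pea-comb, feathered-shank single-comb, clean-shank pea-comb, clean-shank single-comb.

Under the 1:1:1:1 hypothesis (Σ ratio = 4, N = 2334):
  feathered-shank pea-comb: 2334 × 1/4 = 583.5
  feathered-shank single-comb: 2334 × 1/4 = 583.5
  clean-shank pea-comb: 2334 × 1/4 = 583.5
  clean-shank single-comb: 2334 × 1/4 = 583.5

583.5, 583.5, 583.5, 583.5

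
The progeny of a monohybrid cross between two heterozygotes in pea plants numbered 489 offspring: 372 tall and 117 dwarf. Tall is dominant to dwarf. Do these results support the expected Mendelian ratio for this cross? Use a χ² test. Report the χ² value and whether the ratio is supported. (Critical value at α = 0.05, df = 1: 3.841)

For a monohybrid cross between heterozygotes with complete dominance, the expected phenotypic ratio is 3:1.
Under the 3:1 hypothesis (Σ ratio = 4, N = 489):
  tall: 489 × 3/4 = 366.75
  dwarf: 489 × 1/4 = 122.25
χ² = Σ (O − E)² / E
  tall: (372 − 366.75)² / 366.75 = 0.0752
  dwarf: (117 − 122.25)² / 122.25 = 0.2255
χ² = 0.0752 + 0.2255 = 0.3007 ≈ 0.301
Degrees of freedom = 2 − 1 = 1; critical value at α = 0.05 is 3.841.
Since 0.301 < 3.841, we fail to reject the null hypothesis — the data are consistent with the 3:1 ratio.

0.301; consistent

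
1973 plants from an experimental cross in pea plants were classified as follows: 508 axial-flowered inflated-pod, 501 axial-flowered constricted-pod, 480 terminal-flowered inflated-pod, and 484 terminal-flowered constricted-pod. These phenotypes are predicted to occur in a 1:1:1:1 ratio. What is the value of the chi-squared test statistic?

1.092

Expected counts for N = 1973 under a 1:1:1:1 ratio (total parts = 4):
  axial-flowered inflated-pod: 1973 × 1/4 = 493.25
  axial-flowered constricted-pod: 1973 × 1/4 = 493.25
  terminal-flowered inflated-pod: 1973 × 1/4 = 493.25
  terminal-flowered constricted-pod: 1973 × 1/4 = 493.25
χ² = Σ (O − E)² / E
  axial-flowered inflated-pod: (508 − 493.25)² / 493.25 = 0.4411
  axial-flowered constricted-pod: (501 − 493.25)² / 493.25 = 0.1218
  terminal-flowered inflated-pod: (480 − 493.25)² / 493.25 = 0.3559
  terminal-flowered constricted-pod: (484 − 493.25)² / 493.25 = 0.1735
χ² = 0.4411 + 0.1218 + 0.3559 + 0.1735 = 1.0923 ≈ 1.092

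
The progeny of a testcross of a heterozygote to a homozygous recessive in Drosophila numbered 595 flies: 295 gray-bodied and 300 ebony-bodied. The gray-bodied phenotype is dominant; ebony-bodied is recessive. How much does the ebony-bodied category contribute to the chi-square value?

0.021

A testcross of a heterozygote (Aa × aa) gives a 1:1 phenotypic ratio.
Under the 1:1 hypothesis (Σ ratio = 2, N = 595):
  gray-bodied: 595 × 1/2 = 297.5
  ebony-bodied: 595 × 1/2 = 297.5
Contribution of ebony-bodied: (300 − 297.5)² / 297.5 = 0.0210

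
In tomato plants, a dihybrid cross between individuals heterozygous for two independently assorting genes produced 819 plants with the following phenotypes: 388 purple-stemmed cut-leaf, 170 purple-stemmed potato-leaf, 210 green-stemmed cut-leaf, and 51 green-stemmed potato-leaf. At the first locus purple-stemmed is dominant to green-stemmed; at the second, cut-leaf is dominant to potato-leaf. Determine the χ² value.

A dihybrid F₂ with independent assortment and complete dominance at both loci gives a 9:3:3:1 phenotypic ratio.
Under the 9:3:3:1 hypothesis (Σ ratio = 16, N = 819):
  purple-stemmed cut-leaf: 819 × 9/16 = 460.6875
  purple-stemmed potato-leaf: 819 × 3/16 = 153.5625
  green-stemmed cut-leaf: 819 × 3/16 = 153.5625
  green-stemmed potato-leaf: 819 × 1/16 = 51.1875
χ² = Σ (O − E)² / E
  purple-stemmed cut-leaf: (388 − 460.6875)² / 460.6875 = 11.4687
  purple-stemmed potato-leaf: (170 − 153.5625)² / 153.5625 = 1.7595
  green-stemmed cut-leaf: (210 − 153.5625)² / 153.5625 = 20.7420
  green-stemmed potato-leaf: (51 − 51.1875)² / 51.1875 = 0.0007
χ² = 11.4687 + 1.7595 + 20.7420 + 0.0007 = 33.9709 ≈ 33.971

33.971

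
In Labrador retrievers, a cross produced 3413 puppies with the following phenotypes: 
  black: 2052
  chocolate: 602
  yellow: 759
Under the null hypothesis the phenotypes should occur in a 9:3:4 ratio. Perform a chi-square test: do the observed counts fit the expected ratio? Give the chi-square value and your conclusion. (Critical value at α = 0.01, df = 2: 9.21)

Total ratio parts = 16. Expected numbers out of 3413:
  black: 3413 × 9/16 = 1919.8125
  chocolate: 3413 × 3/16 = 639.9375
  yellow: 3413 × 4/16 = 853.25
χ² = Σ (O − E)² / E
  black: (2052 − 1919.8125)² / 1919.8125 = 9.1017
  chocolate: (602 − 639.9375)² / 639.9375 = 2.2491
  yellow: (759 − 853.25)² / 853.25 = 10.4109
χ² = 9.1017 + 2.2491 + 10.4109 = 21.7617 ≈ 21.762
Degrees of freedom = 3 − 1 = 2; critical value at α = 0.01 is 9.21.
Since 21.762 > 9.21, we reject the null hypothesis — the data do not fit the 9:3:4 ratio.

21.762; not consistent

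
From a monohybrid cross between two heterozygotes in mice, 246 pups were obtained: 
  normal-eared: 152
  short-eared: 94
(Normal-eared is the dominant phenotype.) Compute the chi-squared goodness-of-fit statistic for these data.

22.900

For a monohybrid cross between heterozygotes with complete dominance, the expected phenotypic ratio is 3:1.
Total ratio parts = 4. Expected numbers out of 246:
  normal-eared: 246 × 3/4 = 184.5
  short-eared: 246 × 1/4 = 61.5
χ² = Σ (O − E)² / E
  normal-eared: (152 − 184.5)² / 184.5 = 5.7249
  short-eared: (94 − 61.5)² / 61.5 = 17.1748
χ² = 5.7249 + 17.1748 = 22.8997 ≈ 22.900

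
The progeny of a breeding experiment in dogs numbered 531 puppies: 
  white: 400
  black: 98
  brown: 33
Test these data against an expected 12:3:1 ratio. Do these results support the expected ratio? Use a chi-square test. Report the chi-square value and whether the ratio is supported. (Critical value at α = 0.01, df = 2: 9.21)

0.033; consistent

Total ratio parts = 16. Expected numbers out of 531:
  white: 531 × 12/16 = 398.25
  black: 531 × 3/16 = 99.5625
  brown: 531 × 1/16 = 33.1875
χ² = Σ (O − E)² / E
  white: (400 − 398.25)² / 398.25 = 0.0077
  black: (98 − 99.5625)² / 99.5625 = 0.0245
  brown: (33 − 33.1875)² / 33.1875 = 0.0011
χ² = 0.0077 + 0.0245 + 0.0011 = 0.0333 ≈ 0.033
Degrees of freedom = 3 − 1 = 2; critical value at α = 0.01 is 9.21.
Since 0.033 < 9.21, we fail to reject the null hypothesis — the data are consistent with the 12:3:1 ratio.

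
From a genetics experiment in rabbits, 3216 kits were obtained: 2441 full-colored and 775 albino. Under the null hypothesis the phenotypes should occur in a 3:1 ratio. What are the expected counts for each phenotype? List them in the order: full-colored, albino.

2412, 804

Under the 3:1 hypothesis (Σ ratio = 4, N = 3216):
  full-colored: 3216 × 3/4 = 2412
  albino: 3216 × 1/4 = 804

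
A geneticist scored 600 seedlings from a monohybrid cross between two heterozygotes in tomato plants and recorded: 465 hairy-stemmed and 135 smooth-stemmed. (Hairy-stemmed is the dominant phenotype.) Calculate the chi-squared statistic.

For a monohybrid cross between heterozygotes with complete dominance, the expected phenotypic ratio is 3:1.
Total ratio parts = 4. Expected numbers out of 600:
  hairy-stemmed: 600 × 3/4 = 450
  smooth-stemmed: 600 × 1/4 = 150
χ² = Σ (O − E)² / E
  hairy-stemmed: (465 − 450)² / 450 = 0.5000
  smooth-stemmed: (135 − 150)² / 150 = 1.5000
χ² = 0.5000 + 1.5000 = 2.000

2.000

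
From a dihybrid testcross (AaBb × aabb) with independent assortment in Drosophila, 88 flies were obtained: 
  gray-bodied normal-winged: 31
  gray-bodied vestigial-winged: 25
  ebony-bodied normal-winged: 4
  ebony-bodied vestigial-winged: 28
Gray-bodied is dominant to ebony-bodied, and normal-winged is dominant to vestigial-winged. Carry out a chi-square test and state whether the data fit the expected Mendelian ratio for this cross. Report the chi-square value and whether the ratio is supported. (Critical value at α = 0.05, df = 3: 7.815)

20.455; not consistent

A dihybrid testcross with independent assortment gives a 1:1:1:1 ratio.
Total ratio parts = 4. Expected numbers out of 88:
  gray-bodied normal-winged: 88 × 1/4 = 22
  gray-bodied vestigial-winged: 88 × 1/4 = 22
  ebony-bodied normal-winged: 88 × 1/4 = 22
  ebony-bodied vestigial-winged: 88 × 1/4 = 22
χ² = Σ (O − E)² / E
  gray-bodied normal-winged: (31 − 22)² / 22 = 3.6818
  gray-bodied vestigial-winged: (25 − 22)² / 22 = 0.4091
  ebony-bodied normal-winged: (4 − 22)² / 22 = 14.7273
  ebony-bodied vestigial-winged: (28 − 22)² / 22 = 1.6364
χ² = 3.6818 + 0.4091 + 14.7273 + 1.6364 = 20.4546 ≈ 20.455
Degrees of freedom = 4 − 1 = 3; critical value at α = 0.05 is 7.815.
Since 20.455 > 7.815, we reject the null hypothesis — the data do not fit the 1:1:1:1 ratio.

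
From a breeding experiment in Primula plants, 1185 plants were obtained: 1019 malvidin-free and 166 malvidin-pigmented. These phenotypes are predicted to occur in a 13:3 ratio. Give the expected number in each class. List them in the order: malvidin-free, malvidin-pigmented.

962.8125, 222.1875

Under the 13:3 hypothesis (Σ ratio = 16, N = 1185):
  malvidin-free: 1185 × 13/16 = 962.8125
  malvidin-pigmented: 1185 × 3/16 = 222.1875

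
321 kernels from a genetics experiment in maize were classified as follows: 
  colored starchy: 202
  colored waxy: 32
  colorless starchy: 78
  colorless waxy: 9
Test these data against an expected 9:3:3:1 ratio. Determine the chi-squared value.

27.118

The 9:3:3:1 ratio has 16 parts, so with N = 321 the expected counts are:
  colored starchy: 321 × 9/16 = 180.5625
  colored waxy: 321 × 3/16 = 60.1875
  colorless starchy: 321 × 3/16 = 60.1875
  colorless waxy: 321 × 1/16 = 20.0625
χ² = Σ (O − E)² / E
  colored starchy: (202 − 180.5625)² / 180.5625 = 2.5452
  colored waxy: (32 − 60.1875)² / 60.1875 = 13.2010
  colorless starchy: (78 − 60.1875)² / 60.1875 = 5.2716
  colorless waxy: (9 − 20.0625)² / 20.0625 = 6.0999
χ² = 2.5452 + 13.2010 + 5.2716 + 6.0999 = 27.1177 ≈ 27.118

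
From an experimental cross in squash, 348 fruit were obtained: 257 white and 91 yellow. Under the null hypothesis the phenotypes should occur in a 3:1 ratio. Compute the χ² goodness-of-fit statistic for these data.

The 3:1 ratio has 4 parts, so with N = 348 the expected counts are:
  white: 348 × 3/4 = 261
  yellow: 348 × 1/4 = 87
χ² = Σ (O − E)² / E
  white: (257 − 261)² / 261 = 0.0613
  yellow: (91 − 87)² / 87 = 0.1839
χ² = 0.0613 + 0.1839 = 0.2452 ≈ 0.245

0.245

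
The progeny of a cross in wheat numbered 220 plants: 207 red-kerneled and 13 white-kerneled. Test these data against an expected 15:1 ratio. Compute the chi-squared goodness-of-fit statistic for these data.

The 15:1 ratio has 16 parts, so with N = 220 the expected counts are:
  red-kerneled: 220 × 15/16 = 206.25
  white-kerneled: 220 × 1/16 = 13.75
χ² = Σ (O − E)² / E
  red-kerneled: (207 − 206.25)² / 206.25 = 0.0027
  white-kerneled: (13 − 13.75)² / 13.75 = 0.0409
χ² = 0.0027 + 0.0409 = 0.0436 ≈ 0.044

0.044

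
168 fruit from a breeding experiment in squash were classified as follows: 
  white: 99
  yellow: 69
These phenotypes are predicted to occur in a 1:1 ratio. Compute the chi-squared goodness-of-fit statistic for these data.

5.357

Under the 1:1 hypothesis (Σ ratio = 2, N = 168):
  white: 168 × 1/2 = 84
  yellow: 168 × 1/2 = 84
χ² = Σ (O − E)² / E
  white: (99 − 84)² / 84 = 2.6786
  yellow: (69 − 84)² / 84 = 2.6786
χ² = 2.6786 + 2.6786 = 5.3572 ≈ 5.357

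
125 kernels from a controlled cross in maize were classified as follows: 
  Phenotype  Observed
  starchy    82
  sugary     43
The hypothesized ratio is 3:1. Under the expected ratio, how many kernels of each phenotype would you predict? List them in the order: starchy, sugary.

93.75, 31.25

Under the 3:1 hypothesis (Σ ratio = 4, N = 125):
  starchy: 125 × 3/4 = 93.75
  sugary: 125 × 1/4 = 31.25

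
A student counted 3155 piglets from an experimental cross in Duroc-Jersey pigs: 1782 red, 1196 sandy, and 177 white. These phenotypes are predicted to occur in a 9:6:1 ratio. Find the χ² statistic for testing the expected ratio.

The 9:6:1 ratio has 16 parts, so with N = 3155 the expected counts are:
  red: 3155 × 9/16 = 1774.6875
  sandy: 3155 × 6/16 = 1183.125
  white: 3155 × 1/16 = 197.1875
χ² = Σ (O − E)² / E
  red: (1782 − 1774.6875)² / 1774.6875 = 0.0301
  sandy: (1196 − 1183.125)² / 1183.125 = 0.1401
  white: (177 − 197.1875)² / 197.1875 = 2.0667
χ² = 0.0301 + 0.1401 + 2.0667 = 2.2369 ≈ 2.237

2.237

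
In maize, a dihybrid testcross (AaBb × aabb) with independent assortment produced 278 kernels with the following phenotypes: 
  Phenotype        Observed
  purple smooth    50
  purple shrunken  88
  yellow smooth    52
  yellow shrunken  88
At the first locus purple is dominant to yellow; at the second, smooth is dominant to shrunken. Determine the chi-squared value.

A dihybrid testcross with independent assortment gives a 1:1:1:1 ratio.
Expected counts for N = 278 under a 1:1:1:1 ratio (total parts = 4):
  purple smooth: 278 × 1/4 = 69.5
  purple shrunken: 278 × 1/4 = 69.5
  yellow smooth: 278 × 1/4 = 69.5
  yellow shrunken: 278 × 1/4 = 69.5
χ² = Σ (O − E)² / E
  purple smooth: (50 − 69.5)² / 69.5 = 5.4712
  purple shrunken: (88 − 69.5)² / 69.5 = 4.9245
  yellow smooth: (52 − 69.5)² / 69.5 = 4.4065
  yellow shrunken: (88 − 69.5)² / 69.5 = 4.9245
χ² = 5.4712 + 4.9245 + 4.4065 + 4.9245 = 19.7267 ≈ 19.727

19.727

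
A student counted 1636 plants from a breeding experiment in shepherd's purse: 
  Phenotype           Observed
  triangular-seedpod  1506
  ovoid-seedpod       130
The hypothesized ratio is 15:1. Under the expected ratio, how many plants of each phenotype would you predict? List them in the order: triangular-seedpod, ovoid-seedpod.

1533.75, 102.25

The 15:1 ratio has 16 parts, so with N = 1636 the expected counts are:
  triangular-seedpod: 1636 × 15/16 = 1533.75
  ovoid-seedpod: 1636 × 1/16 = 102.25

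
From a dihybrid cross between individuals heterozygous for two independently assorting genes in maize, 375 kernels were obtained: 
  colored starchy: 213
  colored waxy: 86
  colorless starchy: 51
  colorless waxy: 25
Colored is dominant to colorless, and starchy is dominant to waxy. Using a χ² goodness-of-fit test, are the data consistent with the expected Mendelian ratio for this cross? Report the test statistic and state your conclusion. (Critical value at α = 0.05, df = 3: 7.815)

8.929; not consistent

A dihybrid F₂ with independent assortment and complete dominance at both loci gives a 9:3:3:1 phenotypic ratio.
The 9:3:3:1 ratio has 16 parts, so with N = 375 the expected counts are:
  colored starchy: 375 × 9/16 = 210.9375
  colored waxy: 375 × 3/16 = 70.3125
  colorless starchy: 375 × 3/16 = 70.3125
  colorless waxy: 375 × 1/16 = 23.4375
χ² = Σ (O − E)² / E
  colored starchy: (213 − 210.9375)² / 210.9375 = 0.0202
  colored waxy: (86 − 70.3125)² / 70.3125 = 3.5001
  colorless starchy: (51 − 70.3125)² / 70.3125 = 5.3045
  colorless waxy: (25 − 23.4375)² / 23.4375 = 0.1042
χ² = 0.0202 + 3.5001 + 5.3045 + 0.1042 = 8.929
Degrees of freedom = 4 − 1 = 3; critical value at α = 0.05 is 7.815.
Since 8.929 > 7.815, we reject the null hypothesis — the data do not fit the 9:3:3:1 ratio.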